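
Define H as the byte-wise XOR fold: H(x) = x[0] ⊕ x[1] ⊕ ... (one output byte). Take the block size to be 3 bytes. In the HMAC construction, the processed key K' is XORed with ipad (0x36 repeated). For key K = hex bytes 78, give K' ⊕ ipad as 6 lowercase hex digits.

4e3636

Key hex bytes 78 is 1 byte ≤ B = 3; zero-pad to 3 bytes: K' = 78 00 00.
XOR each byte with 0x36: 78⊕36=4e, 00⊕36=36, 00⊕36=36.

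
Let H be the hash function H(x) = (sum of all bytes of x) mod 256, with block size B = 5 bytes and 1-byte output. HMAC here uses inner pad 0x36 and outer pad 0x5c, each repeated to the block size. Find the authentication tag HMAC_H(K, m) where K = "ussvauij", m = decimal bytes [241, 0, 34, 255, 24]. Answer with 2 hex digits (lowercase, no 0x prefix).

e4

Key "ussvauij" = 75 73 73 76 61 75 69 6a is 8 bytes > B = 5, so hash it first: H(key) = 7a, then zero-pad to 5 bytes: K' = 7a 00 00 00 00.
K' ⊕ ipad = 4c 36 36 36 36.  K' ⊕ opad = 26 5c 5c 5c 5c.
Inner input = (K'⊕ipad) ∥ m = 4c 36 36 36 36 ∥ f1 00 22 ff 18.
Inner hash: sum = 76+54+54+54+54+241+0+34+255+24 = 846; mod 256 = 78 → 4e.
Outer input = (K'⊕opad) ∥ inner = 26 5c 5c 5c 5c ∥ 4e.
Outer hash (tag): sum = 38+92+92+92+92+78 = 484; mod 256 = 228 → e4.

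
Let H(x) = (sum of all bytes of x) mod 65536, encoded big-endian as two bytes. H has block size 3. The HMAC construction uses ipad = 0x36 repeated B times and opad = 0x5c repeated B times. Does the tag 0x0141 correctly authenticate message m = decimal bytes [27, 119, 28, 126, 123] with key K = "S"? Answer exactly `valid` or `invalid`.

Key "S" = 53 is 1 byte ≤ B = 3; zero-pad to 3 bytes: K' = 53 00 00.
K' ⊕ ipad = 65 36 36; K' ⊕ opad = 0f 5c 5c.
Inner hash: sum = 101+54+54+27+119+28+126+123 = 632 → 02 78.
Outer hash (recomputed tag): sum = 15+92+92+2+120 = 321 → 01 41.
Recomputed tag = 0141; claimed = 0141 → match.

valid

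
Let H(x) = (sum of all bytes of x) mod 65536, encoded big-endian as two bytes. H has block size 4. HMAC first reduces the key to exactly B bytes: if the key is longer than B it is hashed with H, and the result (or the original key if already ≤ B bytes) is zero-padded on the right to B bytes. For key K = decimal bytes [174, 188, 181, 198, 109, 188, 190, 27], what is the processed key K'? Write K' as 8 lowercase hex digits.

04e70000

|K| = 8 > B = 4, so first hash the key.
H(K): sum = 174+188+181+198+109+188+190+27 = 1255 → 04 e7.
Zero-pad H(K) = 04 e7 to 4 bytes: K' = 04 e7 00 00.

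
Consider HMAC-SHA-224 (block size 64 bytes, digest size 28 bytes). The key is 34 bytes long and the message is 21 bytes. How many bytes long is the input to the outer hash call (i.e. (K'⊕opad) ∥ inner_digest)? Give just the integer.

Key is 34 ≤ 64 bytes, zero-padded: |K'| = 64.
Outer input = (K'⊕opad) ∥ H(inner) → 64 + 28 = 92 bytes.

92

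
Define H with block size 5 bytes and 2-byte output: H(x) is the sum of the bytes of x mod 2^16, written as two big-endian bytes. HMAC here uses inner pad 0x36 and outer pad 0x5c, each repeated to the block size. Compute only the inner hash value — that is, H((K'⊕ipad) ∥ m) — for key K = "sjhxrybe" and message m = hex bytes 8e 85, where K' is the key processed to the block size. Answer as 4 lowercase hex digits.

Key "sjhxrybe" = 73 6a 68 78 72 79 62 65 is 8 bytes > B = 5, so hash it first: H(key) = 03 6f, then zero-pad to 5 bytes: K' = 03 6f 00 00 00.
K' ⊕ ipad = 35 59 36 36 36.
Inner input = 35 59 36 36 36 ∥ 8e 85.
Inner hash: sum = 53+89+54+54+54+142+133 = 579 → 02 43.

0243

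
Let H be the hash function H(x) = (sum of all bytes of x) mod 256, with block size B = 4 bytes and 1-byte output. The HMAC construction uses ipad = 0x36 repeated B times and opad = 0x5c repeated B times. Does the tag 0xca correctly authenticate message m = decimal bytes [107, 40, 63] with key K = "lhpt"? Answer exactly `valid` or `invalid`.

Key "lhpt" = 6c 68 70 74 is exactly B = 4 bytes: K' = 6c 68 70 74.
K' ⊕ ipad = 5a 5e 46 42; K' ⊕ opad = 30 34 2c 28.
Inner hash: sum = 90+94+70+66+107+40+63 = 530; mod 256 = 18 → 12.
Outer hash (recomputed tag): sum = 48+52+44+40+18 = 202 → ca.
Recomputed tag = ca; claimed = ca → match.

valid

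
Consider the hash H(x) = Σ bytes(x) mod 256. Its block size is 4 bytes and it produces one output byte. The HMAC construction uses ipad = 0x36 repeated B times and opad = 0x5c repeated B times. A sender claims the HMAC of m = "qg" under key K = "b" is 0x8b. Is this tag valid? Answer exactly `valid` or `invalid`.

invalid

Key "b" = 62 is 1 byte ≤ B = 4; zero-pad to 4 bytes: K' = 62 00 00 00.
K' ⊕ ipad = 54 36 36 36; K' ⊕ opad = 3e 5c 5c 5c.
Inner hash: sum = 84+54+54+54+113+103 = 462; mod 256 = 206 → ce.
Outer hash (recomputed tag): sum = 62+92+92+92+206 = 544; mod 256 = 32 → 20.
Recomputed tag = 20; claimed = 8b → mismatch.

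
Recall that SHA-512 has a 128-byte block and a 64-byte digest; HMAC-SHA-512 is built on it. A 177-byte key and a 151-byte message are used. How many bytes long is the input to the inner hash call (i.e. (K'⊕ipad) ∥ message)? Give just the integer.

Key is 177 > 128 bytes, so it is hashed to 64 bytes then zero-padded to 128: |K'| = 128.
Inner input = (K'⊕ipad) ∥ m → 128 + 151 = 279 bytes.

279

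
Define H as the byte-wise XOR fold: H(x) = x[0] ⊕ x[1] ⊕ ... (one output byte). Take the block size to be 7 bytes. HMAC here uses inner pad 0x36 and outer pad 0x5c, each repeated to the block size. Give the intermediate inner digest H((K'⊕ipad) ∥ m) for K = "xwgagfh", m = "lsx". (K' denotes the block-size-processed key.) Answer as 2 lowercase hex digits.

Key "xwgagfh" = 78 77 67 61 67 66 68 is exactly B = 7 bytes: K' = 78 77 67 61 67 66 68.
K' ⊕ ipad = 4e 41 51 57 51 50 5e.
Inner input = 4e 41 51 57 51 50 5e ∥ 6c 73 78.
Inner hash: XOR 4e⊕41⊕51⊕57⊕51⊕50⊕5e⊕6c⊕73⊕78 = 31.

31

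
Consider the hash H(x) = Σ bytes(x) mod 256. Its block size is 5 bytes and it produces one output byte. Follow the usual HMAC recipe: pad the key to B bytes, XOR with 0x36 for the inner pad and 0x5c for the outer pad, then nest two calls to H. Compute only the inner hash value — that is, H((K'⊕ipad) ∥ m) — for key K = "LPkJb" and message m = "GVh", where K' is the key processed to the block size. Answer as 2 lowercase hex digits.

12

Key "LPkJb" = 4c 50 6b 4a 62 is exactly B = 5 bytes: K' = 4c 50 6b 4a 62.
K' ⊕ ipad = 7a 66 5d 7c 54.
Inner input = 7a 66 5d 7c 54 ∥ 47 56 68.
Inner hash: sum = 122+102+93+124+84+71+86+104 = 786; mod 256 = 18 → 12.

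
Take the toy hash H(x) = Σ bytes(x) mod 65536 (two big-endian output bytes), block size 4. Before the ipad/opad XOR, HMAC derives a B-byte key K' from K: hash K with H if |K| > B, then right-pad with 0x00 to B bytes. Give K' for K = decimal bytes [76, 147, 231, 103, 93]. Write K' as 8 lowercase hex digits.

028a0000

|K| = 5 > B = 4, so first hash the key.
H(K): sum = 76+147+231+103+93 = 650 → 02 8a.
Zero-pad H(K) = 02 8a to 4 bytes: K' = 02 8a 00 00.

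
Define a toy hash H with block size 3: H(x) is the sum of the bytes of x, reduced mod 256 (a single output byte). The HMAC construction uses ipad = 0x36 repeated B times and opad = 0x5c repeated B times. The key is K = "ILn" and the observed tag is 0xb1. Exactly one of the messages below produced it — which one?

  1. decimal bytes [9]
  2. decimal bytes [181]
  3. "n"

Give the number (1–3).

1

Key "ILn" = 49 4c 6e is exactly B = 3 bytes: K' = 49 4c 6e.
K' ⊕ ipad = 7f 7a 58; K' ⊕ opad = 15 10 32.
m1: inner = H(7f 7a 58 09) = 5a; tag = H(15 10 32 5a) = b1 ← matches
m2: inner = H(7f 7a 58 b5) = 06; tag = H(15 10 32 06) = 5d
m3: inner = H(7f 7a 58 6e) = bf; tag = H(15 10 32 bf) = 16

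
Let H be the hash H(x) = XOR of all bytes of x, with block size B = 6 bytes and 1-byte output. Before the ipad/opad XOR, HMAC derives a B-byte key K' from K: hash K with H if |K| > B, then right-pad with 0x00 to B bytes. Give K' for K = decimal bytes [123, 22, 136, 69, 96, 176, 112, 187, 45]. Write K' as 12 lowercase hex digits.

|K| = 9 > B = 6, so first hash the key.
H(K): XOR 7b⊕16⊕88⊕45⊕60⊕b0⊕70⊕bb⊕2d = 96.
Zero-pad H(K) = 96 to 6 bytes: K' = 96 00 00 00 00 00.

960000000000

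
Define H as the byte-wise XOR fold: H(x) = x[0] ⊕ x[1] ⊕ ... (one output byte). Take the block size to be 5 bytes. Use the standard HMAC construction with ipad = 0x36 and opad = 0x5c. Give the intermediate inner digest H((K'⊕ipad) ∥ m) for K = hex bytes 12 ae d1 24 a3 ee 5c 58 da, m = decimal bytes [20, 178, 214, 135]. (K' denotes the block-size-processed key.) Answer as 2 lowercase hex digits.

1b

Key hex bytes 12 ae d1 24 a3 ee 5c 58 da is 9 bytes > B = 5, so hash it first: H(key) = da, then zero-pad to 5 bytes: K' = da 00 00 00 00.
K' ⊕ ipad = ec 36 36 36 36.
Inner input = ec 36 36 36 36 ∥ 14 b2 d6 87.
Inner hash: XOR ec⊕36⊕36⊕36⊕36⊕14⊕b2⊕d6⊕87 = 1b.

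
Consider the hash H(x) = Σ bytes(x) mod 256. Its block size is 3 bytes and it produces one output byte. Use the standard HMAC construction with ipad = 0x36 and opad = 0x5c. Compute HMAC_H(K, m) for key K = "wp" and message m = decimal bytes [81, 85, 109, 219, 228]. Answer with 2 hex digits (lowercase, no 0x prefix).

42

Key "wp" = 77 70 is 2 bytes ≤ B = 3; zero-pad to 3 bytes: K' = 77 70 00.
K' ⊕ ipad = 41 46 36.  K' ⊕ opad = 2b 2c 5c.
Inner input = (K'⊕ipad) ∥ m = 41 46 36 ∥ 51 55 6d db e4.
Inner hash: sum = 65+70+54+81+85+109+219+228 = 911; mod 256 = 143 → 8f.
Outer input = (K'⊕opad) ∥ inner = 2b 2c 5c ∥ 8f.
Outer hash (tag): sum = 43+44+92+143 = 322; mod 256 = 66 → 42.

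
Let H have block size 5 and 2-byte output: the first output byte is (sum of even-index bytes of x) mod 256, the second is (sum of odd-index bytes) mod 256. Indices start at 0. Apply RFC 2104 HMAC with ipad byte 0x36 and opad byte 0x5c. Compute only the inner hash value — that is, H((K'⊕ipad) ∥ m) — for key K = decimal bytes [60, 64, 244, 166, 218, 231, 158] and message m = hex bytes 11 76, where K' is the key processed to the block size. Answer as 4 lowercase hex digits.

Key decimal bytes [60, 64, 244, 166, 218, 231, 158] = 3c 40 f4 a6 da e7 9e is 7 bytes > B = 5, so hash it first: H(key) = a8 cd, then zero-pad to 5 bytes: K' = a8 cd 00 00 00.
K' ⊕ ipad = 9e fb 36 36 36.
Inner input = 9e fb 36 36 36 ∥ 11 76.
Inner hash: even-index sum = 384 mod 256 = 128; odd-index sum = 322 mod 256 = 66 → 80 42.

8042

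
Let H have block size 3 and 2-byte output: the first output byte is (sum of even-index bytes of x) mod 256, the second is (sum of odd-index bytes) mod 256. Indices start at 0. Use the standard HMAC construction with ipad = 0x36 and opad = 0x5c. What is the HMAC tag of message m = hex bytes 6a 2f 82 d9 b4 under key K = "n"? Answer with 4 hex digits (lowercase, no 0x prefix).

Key "n" = 6e is 1 byte ≤ B = 3; zero-pad to 3 bytes: K' = 6e 00 00.
K' ⊕ ipad = 58 36 36.  K' ⊕ opad = 32 5c 5c.
Inner input = (K'⊕ipad) ∥ m = 58 36 36 ∥ 6a 2f 82 d9 b4.
Inner hash: even-index sum = 406 mod 256 = 150; odd-index sum = 470 mod 256 = 214 → 96 d6.
Outer input = (K'⊕opad) ∥ inner = 32 5c 5c ∥ 96 d6.
Outer hash (tag): even-index sum = 356 mod 256 = 100; odd-index sum = 242 mod 256 = 242 → 64 f2.

64f2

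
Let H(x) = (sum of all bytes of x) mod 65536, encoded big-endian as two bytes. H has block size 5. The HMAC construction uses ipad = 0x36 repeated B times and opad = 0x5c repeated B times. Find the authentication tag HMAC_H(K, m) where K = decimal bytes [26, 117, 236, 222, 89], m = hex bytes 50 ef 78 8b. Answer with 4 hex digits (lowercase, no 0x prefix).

028c

Key decimal bytes [26, 117, 236, 222, 89] = 1a 75 ec de 59 is exactly B = 5 bytes: K' = 1a 75 ec de 59.
K' ⊕ ipad = 2c 43 da e8 6f.  K' ⊕ opad = 46 29 b0 82 05.
Inner input = (K'⊕ipad) ∥ m = 2c 43 da e8 6f ∥ 50 ef 78 8b.
Inner hash: sum = 44+67+218+232+111+80+239+120+139 = 1250 → 04 e2.
Outer input = (K'⊕opad) ∥ inner = 46 29 b0 82 05 ∥ 04 e2.
Outer hash (tag): sum = 70+41+176+130+5+4+226 = 652 → 02 8c.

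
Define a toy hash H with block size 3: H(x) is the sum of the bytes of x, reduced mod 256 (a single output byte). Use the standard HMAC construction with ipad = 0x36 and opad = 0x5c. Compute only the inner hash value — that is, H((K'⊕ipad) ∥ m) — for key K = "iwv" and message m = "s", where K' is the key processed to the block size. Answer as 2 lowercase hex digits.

Key "iwv" = 69 77 76 is exactly B = 3 bytes: K' = 69 77 76.
K' ⊕ ipad = 5f 41 40.
Inner input = 5f 41 40 ∥ 73.
Inner hash: sum = 95+65+64+115 = 339; mod 256 = 83 → 53.

53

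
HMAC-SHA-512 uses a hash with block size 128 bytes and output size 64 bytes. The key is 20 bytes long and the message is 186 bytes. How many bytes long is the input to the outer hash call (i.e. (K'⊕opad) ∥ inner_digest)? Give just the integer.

Key is 20 ≤ 128 bytes, zero-padded: |K'| = 128.
Outer input = (K'⊕opad) ∥ H(inner) → 128 + 64 = 192 bytes.

192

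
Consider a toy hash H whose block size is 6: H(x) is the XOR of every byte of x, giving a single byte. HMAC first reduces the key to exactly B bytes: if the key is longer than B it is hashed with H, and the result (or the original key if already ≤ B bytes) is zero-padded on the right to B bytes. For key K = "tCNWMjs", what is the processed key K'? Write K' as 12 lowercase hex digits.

|K| = 7 > B = 6, so first hash the key.
H(K): XOR 74⊕43⊕4e⊕57⊕4d⊕6a⊕73 = 7a.
Zero-pad H(K) = 7a to 6 bytes: K' = 7a 00 00 00 00 00.

7a0000000000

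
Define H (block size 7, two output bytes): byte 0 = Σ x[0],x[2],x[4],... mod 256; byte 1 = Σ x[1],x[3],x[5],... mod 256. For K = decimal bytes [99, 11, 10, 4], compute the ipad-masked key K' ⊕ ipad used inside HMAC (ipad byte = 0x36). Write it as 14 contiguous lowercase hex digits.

553d3c32363636

Key decimal bytes [99, 11, 10, 4] = 63 0b 0a 04 is 4 bytes ≤ B = 7; zero-pad to 7 bytes: K' = 63 0b 0a 04 00 00 00.
XOR each byte with 0x36: 63⊕36=55, 0b⊕36=3d, 0a⊕36=3c, 04⊕36=32, 00⊕36=36, 00⊕36=36, 00⊕36=36.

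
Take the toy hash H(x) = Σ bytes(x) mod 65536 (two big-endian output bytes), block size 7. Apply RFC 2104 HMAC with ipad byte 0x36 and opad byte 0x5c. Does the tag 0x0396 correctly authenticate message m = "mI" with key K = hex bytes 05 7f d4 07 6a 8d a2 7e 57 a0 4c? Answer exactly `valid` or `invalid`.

invalid

Key hex bytes 05 7f d4 07 6a 8d a2 7e 57 a0 4c is 11 bytes > B = 7, so hash it first: H(key) = 04 b9, then zero-pad to 7 bytes: K' = 04 b9 00 00 00 00 00.
K' ⊕ ipad = 32 8f 36 36 36 36 36; K' ⊕ opad = 58 e5 5c 5c 5c 5c 5c.
Inner hash: sum = 50+143+54+54+54+54+54+109+73 = 645 → 02 85.
Outer hash (recomputed tag): sum = 88+229+92+92+92+92+92+2+133 = 912 → 03 90.
Recomputed tag = 0390; claimed = 0396 → mismatch.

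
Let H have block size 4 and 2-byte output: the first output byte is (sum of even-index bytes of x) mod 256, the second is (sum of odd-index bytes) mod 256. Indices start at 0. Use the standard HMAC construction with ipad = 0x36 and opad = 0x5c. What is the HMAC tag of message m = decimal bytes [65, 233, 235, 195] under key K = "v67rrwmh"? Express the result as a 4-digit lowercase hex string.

48ca

Key "v67rrwmh" = 76 36 37 72 72 77 6d 68 is 8 bytes > B = 4, so hash it first: H(key) = 8c 87, then zero-pad to 4 bytes: K' = 8c 87 00 00.
K' ⊕ ipad = ba b1 36 36.  K' ⊕ opad = d0 db 5c 5c.
Inner input = (K'⊕ipad) ∥ m = ba b1 36 36 ∥ 41 e9 eb c3.
Inner hash: even-index sum = 540 mod 256 = 28; odd-index sum = 659 mod 256 = 147 → 1c 93.
Outer input = (K'⊕opad) ∥ inner = d0 db 5c 5c ∥ 1c 93.
Outer hash (tag): even-index sum = 328 mod 256 = 72; odd-index sum = 458 mod 256 = 202 → 48 ca.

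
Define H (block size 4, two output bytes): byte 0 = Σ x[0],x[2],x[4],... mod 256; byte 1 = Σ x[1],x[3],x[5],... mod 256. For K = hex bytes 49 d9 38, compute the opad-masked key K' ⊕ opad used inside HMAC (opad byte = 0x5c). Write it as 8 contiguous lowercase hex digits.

Key hex bytes 49 d9 38 is 3 bytes ≤ B = 4; zero-pad to 4 bytes: K' = 49 d9 38 00.
XOR each byte with 0x5c: 49⊕5c=15, d9⊕5c=85, 38⊕5c=64, 00⊕5c=5c.

1585645c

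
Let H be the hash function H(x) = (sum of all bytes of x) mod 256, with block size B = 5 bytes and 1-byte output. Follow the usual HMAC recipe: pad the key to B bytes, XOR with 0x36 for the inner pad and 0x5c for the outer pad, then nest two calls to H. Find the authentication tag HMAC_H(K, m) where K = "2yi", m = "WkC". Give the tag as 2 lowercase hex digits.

a3

Key "2yi" = 32 79 69 is 3 bytes ≤ B = 5; zero-pad to 5 bytes: K' = 32 79 69 00 00.
K' ⊕ ipad = 04 4f 5f 36 36.  K' ⊕ opad = 6e 25 35 5c 5c.
Inner input = (K'⊕ipad) ∥ m = 04 4f 5f 36 36 ∥ 57 6b 43.
Inner hash: sum = 4+79+95+54+54+87+107+67 = 547; mod 256 = 35 → 23.
Outer input = (K'⊕opad) ∥ inner = 6e 25 35 5c 5c ∥ 23.
Outer hash (tag): sum = 110+37+53+92+92+35 = 419; mod 256 = 163 → a3.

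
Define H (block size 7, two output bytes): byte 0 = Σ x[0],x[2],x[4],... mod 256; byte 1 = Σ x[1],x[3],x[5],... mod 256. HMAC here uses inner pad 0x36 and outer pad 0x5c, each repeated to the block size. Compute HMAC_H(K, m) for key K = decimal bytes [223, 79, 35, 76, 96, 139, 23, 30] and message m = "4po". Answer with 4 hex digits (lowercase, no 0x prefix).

Key decimal bytes [223, 79, 35, 76, 96, 139, 23, 30] = df 4f 23 4c 60 8b 17 1e is 8 bytes > B = 7, so hash it first: H(key) = 79 44, then zero-pad to 7 bytes: K' = 79 44 00 00 00 00 00.
K' ⊕ ipad = 4f 72 36 36 36 36 36.  K' ⊕ opad = 25 18 5c 5c 5c 5c 5c.
Inner input = (K'⊕ipad) ∥ m = 4f 72 36 36 36 36 36 ∥ 34 70 6f.
Inner hash: even-index sum = 353 mod 256 = 97; odd-index sum = 385 mod 256 = 129 → 61 81.
Outer input = (K'⊕opad) ∥ inner = 25 18 5c 5c 5c 5c 5c ∥ 61 81.
Outer hash (tag): even-index sum = 442 mod 256 = 186; odd-index sum = 305 mod 256 = 49 → ba 31.

ba31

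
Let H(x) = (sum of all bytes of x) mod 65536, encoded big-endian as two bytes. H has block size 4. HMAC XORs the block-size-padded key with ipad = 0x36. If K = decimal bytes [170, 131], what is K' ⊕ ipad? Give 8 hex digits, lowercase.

9cb53636

Key decimal bytes [170, 131] = aa 83 is 2 bytes ≤ B = 4; zero-pad to 4 bytes: K' = aa 83 00 00.
XOR each byte with 0x36: aa⊕36=9c, 83⊕36=b5, 00⊕36=36, 00⊕36=36.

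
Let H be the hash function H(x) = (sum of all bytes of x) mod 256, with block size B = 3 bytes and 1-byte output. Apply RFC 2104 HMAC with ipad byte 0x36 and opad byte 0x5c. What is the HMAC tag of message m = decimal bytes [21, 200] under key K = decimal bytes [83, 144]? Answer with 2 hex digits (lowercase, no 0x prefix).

55

Key decimal bytes [83, 144] = 53 90 is 2 bytes ≤ B = 3; zero-pad to 3 bytes: K' = 53 90 00.
K' ⊕ ipad = 65 a6 36.  K' ⊕ opad = 0f cc 5c.
Inner input = (K'⊕ipad) ∥ m = 65 a6 36 ∥ 15 c8.
Inner hash: sum = 101+166+54+21+200 = 542; mod 256 = 30 → 1e.
Outer input = (K'⊕opad) ∥ inner = 0f cc 5c ∥ 1e.
Outer hash (tag): sum = 15+204+92+30 = 341; mod 256 = 85 → 55.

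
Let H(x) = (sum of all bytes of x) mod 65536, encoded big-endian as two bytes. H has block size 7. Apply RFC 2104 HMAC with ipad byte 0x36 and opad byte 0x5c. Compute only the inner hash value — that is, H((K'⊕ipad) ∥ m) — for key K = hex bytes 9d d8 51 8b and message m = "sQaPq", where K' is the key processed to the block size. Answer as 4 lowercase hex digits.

Key hex bytes 9d d8 51 8b is 4 bytes ≤ B = 7; zero-pad to 7 bytes: K' = 9d d8 51 8b 00 00 00.
K' ⊕ ipad = ab ee 67 bd 36 36 36.
Inner input = ab ee 67 bd 36 36 36 ∥ 73 51 61 50 71.
Inner hash: sum = 171+238+103+189+54+54+54+115+81+97+80+113 = 1349 → 05 45.

0545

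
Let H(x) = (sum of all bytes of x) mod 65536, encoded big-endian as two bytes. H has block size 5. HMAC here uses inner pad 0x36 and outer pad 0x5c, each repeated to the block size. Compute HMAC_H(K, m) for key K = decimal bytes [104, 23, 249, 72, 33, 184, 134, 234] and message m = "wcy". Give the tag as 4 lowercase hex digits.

0229

Key decimal bytes [104, 23, 249, 72, 33, 184, 134, 234] = 68 17 f9 48 21 b8 86 ea is 8 bytes > B = 5, so hash it first: H(key) = 04 09, then zero-pad to 5 bytes: K' = 04 09 00 00 00.
K' ⊕ ipad = 32 3f 36 36 36.  K' ⊕ opad = 58 55 5c 5c 5c.
Inner input = (K'⊕ipad) ∥ m = 32 3f 36 36 36 ∥ 77 63 79.
Inner hash: sum = 50+63+54+54+54+119+99+121 = 614 → 02 66.
Outer input = (K'⊕opad) ∥ inner = 58 55 5c 5c 5c ∥ 02 66.
Outer hash (tag): sum = 88+85+92+92+92+2+102 = 553 → 02 29.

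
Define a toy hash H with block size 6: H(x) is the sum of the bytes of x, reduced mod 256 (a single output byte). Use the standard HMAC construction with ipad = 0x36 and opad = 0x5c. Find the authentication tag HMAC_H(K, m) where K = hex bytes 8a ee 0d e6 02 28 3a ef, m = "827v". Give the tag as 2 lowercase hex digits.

Key hex bytes 8a ee 0d e6 02 28 3a ef is 8 bytes > B = 6, so hash it first: H(key) = be, then zero-pad to 6 bytes: K' = be 00 00 00 00 00.
K' ⊕ ipad = 88 36 36 36 36 36.  K' ⊕ opad = e2 5c 5c 5c 5c 5c.
Inner input = (K'⊕ipad) ∥ m = 88 36 36 36 36 36 ∥ 38 32 37 76.
Inner hash: sum = 136+54+54+54+54+54+56+50+55+118 = 685; mod 256 = 173 → ad.
Outer input = (K'⊕opad) ∥ inner = e2 5c 5c 5c 5c 5c ∥ ad.
Outer hash (tag): sum = 226+92+92+92+92+92+173 = 859; mod 256 = 91 → 5b.

5b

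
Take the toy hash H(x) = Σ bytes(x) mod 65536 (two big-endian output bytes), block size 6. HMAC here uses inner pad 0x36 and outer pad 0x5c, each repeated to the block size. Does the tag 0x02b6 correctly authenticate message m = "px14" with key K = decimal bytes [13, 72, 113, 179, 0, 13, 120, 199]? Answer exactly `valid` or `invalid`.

Key decimal bytes [13, 72, 113, 179, 0, 13, 120, 199] = 0d 48 71 b3 00 0d 78 c7 is 8 bytes > B = 6, so hash it first: H(key) = 02 c5, then zero-pad to 6 bytes: K' = 02 c5 00 00 00 00.
K' ⊕ ipad = 34 f3 36 36 36 36; K' ⊕ opad = 5e 99 5c 5c 5c 5c.
Inner hash: sum = 52+243+54+54+54+54+112+120+49+52 = 844 → 03 4c.
Outer hash (recomputed tag): sum = 94+153+92+92+92+92+3+76 = 694 → 02 b6.
Recomputed tag = 02b6; claimed = 02b6 → match.

valid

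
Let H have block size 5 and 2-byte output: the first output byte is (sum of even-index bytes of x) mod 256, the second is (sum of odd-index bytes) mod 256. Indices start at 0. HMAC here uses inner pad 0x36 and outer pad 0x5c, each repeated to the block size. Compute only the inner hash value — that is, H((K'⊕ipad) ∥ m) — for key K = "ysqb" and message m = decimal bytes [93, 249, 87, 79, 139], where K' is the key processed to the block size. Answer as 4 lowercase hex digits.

Key "ysqb" = 79 73 71 62 is 4 bytes ≤ B = 5; zero-pad to 5 bytes: K' = 79 73 71 62 00.
K' ⊕ ipad = 4f 45 47 54 36.
Inner input = 4f 45 47 54 36 ∥ 5d f9 57 4f 8b.
Inner hash: even-index sum = 532 mod 256 = 20; odd-index sum = 472 mod 256 = 216 → 14 d8.

14d8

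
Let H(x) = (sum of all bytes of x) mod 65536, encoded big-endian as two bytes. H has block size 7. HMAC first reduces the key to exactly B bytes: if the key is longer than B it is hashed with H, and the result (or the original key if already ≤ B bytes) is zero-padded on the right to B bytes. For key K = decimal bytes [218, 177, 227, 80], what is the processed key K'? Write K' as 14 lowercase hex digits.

Key decimal bytes [218, 177, 227, 80] = da b1 e3 50 is 4 bytes ≤ B = 7; zero-pad to 7 bytes: K' = da b1 e3 50 00 00 00.

dab1e350000000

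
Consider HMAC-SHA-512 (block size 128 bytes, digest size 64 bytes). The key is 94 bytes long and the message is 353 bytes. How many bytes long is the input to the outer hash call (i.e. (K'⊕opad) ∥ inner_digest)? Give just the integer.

192

Key is 94 ≤ 128 bytes, zero-padded: |K'| = 128.
Outer input = (K'⊕opad) ∥ H(inner) → 128 + 64 = 192 bytes.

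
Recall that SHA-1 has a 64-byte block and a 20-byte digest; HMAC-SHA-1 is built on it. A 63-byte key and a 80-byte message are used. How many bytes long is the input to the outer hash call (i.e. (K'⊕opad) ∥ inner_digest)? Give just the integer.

84

Key is 63 ≤ 64 bytes, zero-padded: |K'| = 64.
Outer input = (K'⊕opad) ∥ H(inner) → 64 + 20 = 84 bytes.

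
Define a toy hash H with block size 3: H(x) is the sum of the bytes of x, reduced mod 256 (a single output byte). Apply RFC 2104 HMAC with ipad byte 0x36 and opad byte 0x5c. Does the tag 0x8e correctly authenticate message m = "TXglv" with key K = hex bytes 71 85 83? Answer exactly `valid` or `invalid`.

invalid

Key hex bytes 71 85 83 is exactly B = 3 bytes: K' = 71 85 83.
K' ⊕ ipad = 47 b3 b5; K' ⊕ opad = 2d d9 df.
Inner hash: sum = 71+179+181+84+88+103+108+118 = 932; mod 256 = 164 → a4.
Outer hash (recomputed tag): sum = 45+217+223+164 = 649; mod 256 = 137 → 89.
Recomputed tag = 89; claimed = 8e → mismatch.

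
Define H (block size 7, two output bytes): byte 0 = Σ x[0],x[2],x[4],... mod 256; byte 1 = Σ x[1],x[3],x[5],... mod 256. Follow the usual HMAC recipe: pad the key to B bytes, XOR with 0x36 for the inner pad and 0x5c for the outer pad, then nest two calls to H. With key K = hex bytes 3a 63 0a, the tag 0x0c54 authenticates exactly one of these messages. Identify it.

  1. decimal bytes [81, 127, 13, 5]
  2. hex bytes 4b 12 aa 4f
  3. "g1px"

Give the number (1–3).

3

Key hex bytes 3a 63 0a is 3 bytes ≤ B = 7; zero-pad to 7 bytes: K' = 3a 63 0a 00 00 00 00.
K' ⊕ ipad = 0c 55 3c 36 36 36 36; K' ⊕ opad = 66 3f 56 5c 5c 5c 5c.
m1: inner = H(0c 55 3c 36 36 36 36 51 7f 0d 05) = 38 1f; tag = H(66 3f 56 5c 5c 5c 5c 38 1f) = 932f
m2: inner = H(0c 55 3c 36 36 36 36 4b 12 aa 4f) = 15 b6; tag = H(66 3f 56 5c 5c 5c 5c 15 b6) = 2a0c
m3: inner = H(0c 55 3c 36 36 36 36 67 31 70 78) = 5d 98; tag = H(66 3f 56 5c 5c 5c 5c 5d 98) = 0c54 ← matches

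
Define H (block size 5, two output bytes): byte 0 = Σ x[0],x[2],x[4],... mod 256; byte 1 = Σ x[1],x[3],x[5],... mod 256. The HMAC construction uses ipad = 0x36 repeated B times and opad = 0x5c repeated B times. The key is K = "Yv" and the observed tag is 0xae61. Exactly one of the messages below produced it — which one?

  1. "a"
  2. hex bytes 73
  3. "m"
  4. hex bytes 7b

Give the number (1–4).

Key "Yv" = 59 76 is 2 bytes ≤ B = 5; zero-pad to 5 bytes: K' = 59 76 00 00 00.
K' ⊕ ipad = 6f 40 36 36 36; K' ⊕ opad = 05 2a 5c 5c 5c.
m1: inner = H(6f 40 36 36 36 61) = db d7; tag = H(05 2a 5c 5c 5c db d7) = 9461
m2: inner = H(6f 40 36 36 36 73) = db e9; tag = H(05 2a 5c 5c 5c db e9) = a661
m3: inner = H(6f 40 36 36 36 6d) = db e3; tag = H(05 2a 5c 5c 5c db e3) = a061
m4: inner = H(6f 40 36 36 36 7b) = db f1; tag = H(05 2a 5c 5c 5c db f1) = ae61 ← matches

4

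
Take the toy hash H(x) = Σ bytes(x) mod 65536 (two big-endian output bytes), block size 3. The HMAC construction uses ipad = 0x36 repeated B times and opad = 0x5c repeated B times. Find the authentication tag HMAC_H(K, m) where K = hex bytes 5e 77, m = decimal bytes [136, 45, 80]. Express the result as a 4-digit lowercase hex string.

Key hex bytes 5e 77 is 2 bytes ≤ B = 3; zero-pad to 3 bytes: K' = 5e 77 00.
K' ⊕ ipad = 68 41 36.  K' ⊕ opad = 02 2b 5c.
Inner input = (K'⊕ipad) ∥ m = 68 41 36 ∥ 88 2d 50.
Inner hash: sum = 104+65+54+136+45+80 = 484 → 01 e4.
Outer input = (K'⊕opad) ∥ inner = 02 2b 5c ∥ 01 e4.
Outer hash (tag): sum = 2+43+92+1+228 = 366 → 01 6e.

016e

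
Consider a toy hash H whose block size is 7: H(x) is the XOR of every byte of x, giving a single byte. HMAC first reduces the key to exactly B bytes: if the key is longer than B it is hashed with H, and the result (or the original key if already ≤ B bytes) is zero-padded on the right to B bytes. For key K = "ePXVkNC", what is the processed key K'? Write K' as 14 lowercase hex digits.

Key "ePXVkNC" = 65 50 58 56 6b 4e 43 is exactly B = 7 bytes: K' = 65 50 58 56 6b 4e 43.

655058566b4e43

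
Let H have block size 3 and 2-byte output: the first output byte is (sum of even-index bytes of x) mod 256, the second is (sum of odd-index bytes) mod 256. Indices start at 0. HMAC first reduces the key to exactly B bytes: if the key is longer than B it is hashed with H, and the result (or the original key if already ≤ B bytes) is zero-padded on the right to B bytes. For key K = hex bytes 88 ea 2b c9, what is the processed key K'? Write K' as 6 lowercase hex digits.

|K| = 4 > B = 3, so first hash the key.
H(K): even-index sum = 179 mod 256 = 179; odd-index sum = 435 mod 256 = 179 → b3 b3.
Zero-pad H(K) = b3 b3 to 3 bytes: K' = b3 b3 00.

b3b300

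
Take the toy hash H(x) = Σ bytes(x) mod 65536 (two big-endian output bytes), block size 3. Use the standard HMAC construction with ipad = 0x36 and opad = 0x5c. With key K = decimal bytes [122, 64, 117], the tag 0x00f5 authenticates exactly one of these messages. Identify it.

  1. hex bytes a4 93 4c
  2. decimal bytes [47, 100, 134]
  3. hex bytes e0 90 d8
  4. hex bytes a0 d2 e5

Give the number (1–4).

1

Key decimal bytes [122, 64, 117] = 7a 40 75 is exactly B = 3 bytes: K' = 7a 40 75.
K' ⊕ ipad = 4c 76 43; K' ⊕ opad = 26 1c 29.
m1: inner = H(4c 76 43 a4 93 4c) = 02 88; tag = H(26 1c 29 02 88) = 00f5 ← matches
m2: inner = H(4c 76 43 2f 64 86) = 02 1e; tag = H(26 1c 29 02 1e) = 008b
m3: inner = H(4c 76 43 e0 90 d8) = 03 4d; tag = H(26 1c 29 03 4d) = 00bb
m4: inner = H(4c 76 43 a0 d2 e5) = 03 5c; tag = H(26 1c 29 03 5c) = 00ca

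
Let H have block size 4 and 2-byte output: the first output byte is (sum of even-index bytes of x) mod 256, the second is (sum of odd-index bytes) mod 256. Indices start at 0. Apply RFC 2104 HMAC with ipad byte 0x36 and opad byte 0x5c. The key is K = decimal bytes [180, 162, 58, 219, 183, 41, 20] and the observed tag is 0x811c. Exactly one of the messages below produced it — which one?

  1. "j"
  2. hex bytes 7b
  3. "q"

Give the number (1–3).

Key decimal bytes [180, 162, 58, 219, 183, 41, 20] = b4 a2 3a db b7 29 14 is 7 bytes > B = 4, so hash it first: H(key) = b9 a6, then zero-pad to 4 bytes: K' = b9 a6 00 00.
K' ⊕ ipad = 8f 90 36 36; K' ⊕ opad = e5 fa 5c 5c.
m1: inner = H(8f 90 36 36 6a) = 2f c6; tag = H(e5 fa 5c 5c 2f c6) = 701c
m2: inner = H(8f 90 36 36 7b) = 40 c6; tag = H(e5 fa 5c 5c 40 c6) = 811c ← matches
m3: inner = H(8f 90 36 36 71) = 36 c6; tag = H(e5 fa 5c 5c 36 c6) = 771c

2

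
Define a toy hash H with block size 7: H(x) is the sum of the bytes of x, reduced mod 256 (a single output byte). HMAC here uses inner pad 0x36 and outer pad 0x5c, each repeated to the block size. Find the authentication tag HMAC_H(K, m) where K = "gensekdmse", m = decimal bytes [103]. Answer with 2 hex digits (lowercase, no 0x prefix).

Key "gensekdmse" = 67 65 6e 73 65 6b 64 6d 73 65 is 10 bytes > B = 7, so hash it first: H(key) = 26, then zero-pad to 7 bytes: K' = 26 00 00 00 00 00 00.
K' ⊕ ipad = 10 36 36 36 36 36 36.  K' ⊕ opad = 7a 5c 5c 5c 5c 5c 5c.
Inner input = (K'⊕ipad) ∥ m = 10 36 36 36 36 36 36 ∥ 67.
Inner hash: sum = 16+54+54+54+54+54+54+103 = 443; mod 256 = 187 → bb.
Outer input = (K'⊕opad) ∥ inner = 7a 5c 5c 5c 5c 5c 5c ∥ bb.
Outer hash (tag): sum = 122+92+92+92+92+92+92+187 = 861; mod 256 = 93 → 5d.

5d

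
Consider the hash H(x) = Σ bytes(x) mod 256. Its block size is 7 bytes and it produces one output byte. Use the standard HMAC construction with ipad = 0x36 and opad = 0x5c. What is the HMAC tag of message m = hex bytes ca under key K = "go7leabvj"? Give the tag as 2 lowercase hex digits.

ca

Key "go7leabvj" = 67 6f 37 6c 65 61 62 76 6a is 9 bytes > B = 7, so hash it first: H(key) = 81, then zero-pad to 7 bytes: K' = 81 00 00 00 00 00 00.
K' ⊕ ipad = b7 36 36 36 36 36 36.  K' ⊕ opad = dd 5c 5c 5c 5c 5c 5c.
Inner input = (K'⊕ipad) ∥ m = b7 36 36 36 36 36 36 ∥ ca.
Inner hash: sum = 183+54+54+54+54+54+54+202 = 709; mod 256 = 197 → c5.
Outer input = (K'⊕opad) ∥ inner = dd 5c 5c 5c 5c 5c 5c ∥ c5.
Outer hash (tag): sum = 221+92+92+92+92+92+92+197 = 970; mod 256 = 202 → ca.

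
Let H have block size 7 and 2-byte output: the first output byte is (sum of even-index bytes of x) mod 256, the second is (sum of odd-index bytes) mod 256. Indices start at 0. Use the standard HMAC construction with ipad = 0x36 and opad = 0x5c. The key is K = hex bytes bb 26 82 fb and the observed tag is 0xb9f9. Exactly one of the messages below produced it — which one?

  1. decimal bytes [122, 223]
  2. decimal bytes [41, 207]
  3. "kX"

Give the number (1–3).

Key hex bytes bb 26 82 fb is 4 bytes ≤ B = 7; zero-pad to 7 bytes: K' = bb 26 82 fb 00 00 00.
K' ⊕ ipad = 8d 10 b4 cd 36 36 36; K' ⊕ opad = e7 7a de a7 5c 5c 5c.
m1: inner = H(8d 10 b4 cd 36 36 36 7a df) = 8c 8d; tag = H(e7 7a de a7 5c 5c 5c 8c 8d) = 0a09
m2: inner = H(8d 10 b4 cd 36 36 36 29 cf) = 7c 3c; tag = H(e7 7a de a7 5c 5c 5c 7c 3c) = b9f9 ← matches
m3: inner = H(8d 10 b4 cd 36 36 36 6b 58) = 05 7e; tag = H(e7 7a de a7 5c 5c 5c 05 7e) = fb82

2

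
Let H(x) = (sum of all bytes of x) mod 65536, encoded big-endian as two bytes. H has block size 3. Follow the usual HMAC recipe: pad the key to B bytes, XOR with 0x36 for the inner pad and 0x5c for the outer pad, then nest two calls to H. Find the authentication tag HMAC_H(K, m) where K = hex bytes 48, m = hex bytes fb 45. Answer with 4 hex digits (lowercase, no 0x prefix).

00f8

Key hex bytes 48 is 1 byte ≤ B = 3; zero-pad to 3 bytes: K' = 48 00 00.
K' ⊕ ipad = 7e 36 36.  K' ⊕ opad = 14 5c 5c.
Inner input = (K'⊕ipad) ∥ m = 7e 36 36 ∥ fb 45.
Inner hash: sum = 126+54+54+251+69 = 554 → 02 2a.
Outer input = (K'⊕opad) ∥ inner = 14 5c 5c ∥ 02 2a.
Outer hash (tag): sum = 20+92+92+2+42 = 248 → 00 f8.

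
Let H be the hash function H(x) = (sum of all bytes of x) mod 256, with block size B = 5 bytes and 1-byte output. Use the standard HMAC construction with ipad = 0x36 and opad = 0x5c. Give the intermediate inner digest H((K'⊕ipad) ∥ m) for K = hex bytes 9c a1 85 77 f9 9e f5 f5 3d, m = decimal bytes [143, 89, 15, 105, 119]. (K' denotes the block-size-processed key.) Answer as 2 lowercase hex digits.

70

Key hex bytes 9c a1 85 77 f9 9e f5 f5 3d is 9 bytes > B = 5, so hash it first: H(key) = f7, then zero-pad to 5 bytes: K' = f7 00 00 00 00.
K' ⊕ ipad = c1 36 36 36 36.
Inner input = c1 36 36 36 36 ∥ 8f 59 0f 69 77.
Inner hash: sum = 193+54+54+54+54+143+89+15+105+119 = 880; mod 256 = 112 → 70.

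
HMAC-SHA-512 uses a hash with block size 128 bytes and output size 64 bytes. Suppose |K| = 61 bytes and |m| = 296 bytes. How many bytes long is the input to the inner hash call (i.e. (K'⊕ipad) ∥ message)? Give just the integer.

Key is 61 ≤ 128 bytes, zero-padded: |K'| = 128.
Inner input = (K'⊕ipad) ∥ m → 128 + 296 = 424 bytes.

424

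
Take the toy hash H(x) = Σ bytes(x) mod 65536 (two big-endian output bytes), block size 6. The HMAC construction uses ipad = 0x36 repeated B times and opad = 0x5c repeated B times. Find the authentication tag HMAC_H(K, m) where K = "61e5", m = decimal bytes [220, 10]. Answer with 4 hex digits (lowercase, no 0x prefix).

02e1

Key "61e5" = 36 31 65 35 is 4 bytes ≤ B = 6; zero-pad to 6 bytes: K' = 36 31 65 35 00 00.
K' ⊕ ipad = 00 07 53 03 36 36.  K' ⊕ opad = 6a 6d 39 69 5c 5c.
Inner input = (K'⊕ipad) ∥ m = 00 07 53 03 36 36 ∥ dc 0a.
Inner hash: sum = 0+7+83+3+54+54+220+10 = 431 → 01 af.
Outer input = (K'⊕opad) ∥ inner = 6a 6d 39 69 5c 5c ∥ 01 af.
Outer hash (tag): sum = 106+109+57+105+92+92+1+175 = 737 → 02 e1.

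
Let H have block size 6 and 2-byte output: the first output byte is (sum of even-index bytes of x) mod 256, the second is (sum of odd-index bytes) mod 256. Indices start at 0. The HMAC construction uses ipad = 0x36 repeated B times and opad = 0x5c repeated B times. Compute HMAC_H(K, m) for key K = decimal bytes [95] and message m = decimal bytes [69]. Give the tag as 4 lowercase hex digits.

d5b6

Key decimal bytes [95] = 5f is 1 byte ≤ B = 6; zero-pad to 6 bytes: K' = 5f 00 00 00 00 00.
K' ⊕ ipad = 69 36 36 36 36 36.  K' ⊕ opad = 03 5c 5c 5c 5c 5c.
Inner input = (K'⊕ipad) ∥ m = 69 36 36 36 36 36 ∥ 45.
Inner hash: even-index sum = 282 mod 256 = 26; odd-index sum = 162 mod 256 = 162 → 1a a2.
Outer input = (K'⊕opad) ∥ inner = 03 5c 5c 5c 5c 5c ∥ 1a a2.
Outer hash (tag): even-index sum = 213 mod 256 = 213; odd-index sum = 438 mod 256 = 182 → d5 b6.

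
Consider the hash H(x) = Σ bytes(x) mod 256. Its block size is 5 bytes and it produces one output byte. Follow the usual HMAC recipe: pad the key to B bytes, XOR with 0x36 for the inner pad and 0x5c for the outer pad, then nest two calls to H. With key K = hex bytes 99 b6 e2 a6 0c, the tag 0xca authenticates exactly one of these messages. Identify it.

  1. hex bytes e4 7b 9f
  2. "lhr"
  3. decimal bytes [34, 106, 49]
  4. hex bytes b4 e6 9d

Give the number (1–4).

Key hex bytes 99 b6 e2 a6 0c is exactly B = 5 bytes: K' = 99 b6 e2 a6 0c.
K' ⊕ ipad = af 80 d4 90 3a; K' ⊕ opad = c5 ea be fa 50.
m1: inner = H(af 80 d4 90 3a e4 7b 9f) = cb; tag = H(c5 ea be fa 50 cb) = 82
m2: inner = H(af 80 d4 90 3a 6c 68 72) = 13; tag = H(c5 ea be fa 50 13) = ca ← matches
m3: inner = H(af 80 d4 90 3a 22 6a 31) = 8a; tag = H(c5 ea be fa 50 8a) = 41
m4: inner = H(af 80 d4 90 3a b4 e6 9d) = 04; tag = H(c5 ea be fa 50 04) = bb

2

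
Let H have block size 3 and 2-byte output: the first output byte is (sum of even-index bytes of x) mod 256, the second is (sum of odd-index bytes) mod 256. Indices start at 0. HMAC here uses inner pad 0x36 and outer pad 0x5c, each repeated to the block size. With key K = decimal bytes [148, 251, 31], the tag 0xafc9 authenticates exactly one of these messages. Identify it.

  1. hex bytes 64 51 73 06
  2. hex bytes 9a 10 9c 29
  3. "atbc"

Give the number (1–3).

Key decimal bytes [148, 251, 31] = 94 fb 1f is exactly B = 3 bytes: K' = 94 fb 1f.
K' ⊕ ipad = a2 cd 29; K' ⊕ opad = c8 a7 43.
m1: inner = H(a2 cd 29 64 51 73 06) = 22 a4; tag = H(c8 a7 43 22 a4) = afc9 ← matches
m2: inner = H(a2 cd 29 9a 10 9c 29) = 04 03; tag = H(c8 a7 43 04 03) = 0eab
m3: inner = H(a2 cd 29 61 74 62 63) = a2 90; tag = H(c8 a7 43 a2 90) = 9b49

1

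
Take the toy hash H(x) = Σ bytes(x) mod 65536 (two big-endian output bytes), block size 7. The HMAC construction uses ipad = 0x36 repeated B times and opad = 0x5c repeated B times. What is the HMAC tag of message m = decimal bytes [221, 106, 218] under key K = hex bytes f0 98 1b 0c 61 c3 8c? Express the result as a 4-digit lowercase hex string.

03bb

Key hex bytes f0 98 1b 0c 61 c3 8c is exactly B = 7 bytes: K' = f0 98 1b 0c 61 c3 8c.
K' ⊕ ipad = c6 ae 2d 3a 57 f5 ba.  K' ⊕ opad = ac c4 47 50 3d 9f d0.
Inner input = (K'⊕ipad) ∥ m = c6 ae 2d 3a 57 f5 ba ∥ dd 6a da.
Inner hash: sum = 198+174+45+58+87+245+186+221+106+218 = 1538 → 06 02.
Outer input = (K'⊕opad) ∥ inner = ac c4 47 50 3d 9f d0 ∥ 06 02.
Outer hash (tag): sum = 172+196+71+80+61+159+208+6+2 = 955 → 03 bb.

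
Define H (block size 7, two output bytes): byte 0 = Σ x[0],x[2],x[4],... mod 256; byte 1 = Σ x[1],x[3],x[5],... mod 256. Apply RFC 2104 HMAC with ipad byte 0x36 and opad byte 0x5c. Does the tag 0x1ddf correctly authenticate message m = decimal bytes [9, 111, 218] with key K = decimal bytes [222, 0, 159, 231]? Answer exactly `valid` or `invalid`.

Key decimal bytes [222, 0, 159, 231] = de 00 9f e7 is 4 bytes ≤ B = 7; zero-pad to 7 bytes: K' = de 00 9f e7 00 00 00.
K' ⊕ ipad = e8 36 a9 d1 36 36 36; K' ⊕ opad = 82 5c c3 bb 5c 5c 5c.
Inner hash: even-index sum = 620 mod 256 = 108; odd-index sum = 544 mod 256 = 32 → 6c 20.
Outer hash (recomputed tag): even-index sum = 541 mod 256 = 29; odd-index sum = 479 mod 256 = 223 → 1d df.
Recomputed tag = 1ddf; claimed = 1ddf → match.

valid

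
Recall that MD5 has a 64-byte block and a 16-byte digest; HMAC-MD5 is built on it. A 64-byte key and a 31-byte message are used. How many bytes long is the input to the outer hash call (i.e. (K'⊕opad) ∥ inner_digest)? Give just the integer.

Key is 64 ≤ 64 bytes, zero-padded: |K'| = 64.
Outer input = (K'⊕opad) ∥ H(inner) → 64 + 16 = 80 bytes.

80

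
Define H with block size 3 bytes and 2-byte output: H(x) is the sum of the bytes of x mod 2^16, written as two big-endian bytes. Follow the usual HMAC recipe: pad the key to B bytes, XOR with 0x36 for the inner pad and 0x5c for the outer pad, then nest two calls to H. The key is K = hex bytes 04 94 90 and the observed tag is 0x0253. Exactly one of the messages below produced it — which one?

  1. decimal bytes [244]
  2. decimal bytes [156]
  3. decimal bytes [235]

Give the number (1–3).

Key hex bytes 04 94 90 is exactly B = 3 bytes: K' = 04 94 90.
K' ⊕ ipad = 32 a2 a6; K' ⊕ opad = 58 c8 cc.
m1: inner = H(32 a2 a6 f4) = 02 6e; tag = H(58 c8 cc 02 6e) = 025c
m2: inner = H(32 a2 a6 9c) = 02 16; tag = H(58 c8 cc 02 16) = 0204
m3: inner = H(32 a2 a6 eb) = 02 65; tag = H(58 c8 cc 02 65) = 0253 ← matches

3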